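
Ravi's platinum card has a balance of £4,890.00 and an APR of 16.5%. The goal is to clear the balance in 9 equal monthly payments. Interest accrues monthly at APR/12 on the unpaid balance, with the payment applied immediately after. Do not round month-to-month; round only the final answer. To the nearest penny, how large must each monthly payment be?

£581.37

Monthly rate r = 16.5%/12 = 1.375% = 0.01375.
Level-payment amortization: P = B₀·r / (1 − (1+r)^(−n)) = 4890.00·0.01375 / (1 − 1.01375^(−9)).
Denominator 1 − (1+r)^(−9) = 0.115654042.
P = 67.2375 / 0.115654042 ≈ 581.37.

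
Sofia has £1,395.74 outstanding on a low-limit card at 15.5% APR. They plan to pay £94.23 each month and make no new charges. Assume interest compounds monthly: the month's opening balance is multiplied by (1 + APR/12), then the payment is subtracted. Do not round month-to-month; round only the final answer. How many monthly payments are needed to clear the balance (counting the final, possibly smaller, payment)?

Monthly rate r = 15.5%/12 = 1.29167% = 0.0129167.
Recurrence: B ← B·(1+r) − £94.23.
Month 1: interest £18.03; balance after payment £1,319.54.
Month 2: interest £17.04; balance after payment £1,242.35.
Closed form: n = −ln(1 − rB₀/P)/ln(1+r) = −ln(0.80868)/ln(1.01292) ≈ 16.546, so the balance reaches zero during payment 17.

17 months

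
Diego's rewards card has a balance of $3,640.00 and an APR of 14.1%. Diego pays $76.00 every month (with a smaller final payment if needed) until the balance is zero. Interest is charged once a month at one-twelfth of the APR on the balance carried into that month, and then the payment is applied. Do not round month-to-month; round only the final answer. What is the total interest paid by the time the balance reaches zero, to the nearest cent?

$1,742.36

Monthly rate r = 14.1%/12 = 1.175% = 0.01175.
Payoff takes n = ⌈−ln(1 − rB₀/P)/ln(1+r)⌉ = ⌈70.820⌉ = 71 payments; the last is $62.36.
Total paid = 70·$76.00 + $62.36 = $5,382.36.
Total interest = total paid − principal = $5,382.36 − $3,640.00 = $1,742.36.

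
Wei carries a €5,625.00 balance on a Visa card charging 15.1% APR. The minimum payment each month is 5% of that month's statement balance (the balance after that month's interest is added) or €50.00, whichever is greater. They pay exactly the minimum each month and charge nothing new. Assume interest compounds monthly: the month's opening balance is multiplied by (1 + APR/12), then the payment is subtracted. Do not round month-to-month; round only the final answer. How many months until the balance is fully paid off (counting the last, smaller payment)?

68 months

Monthly rate r = 15.1%/12 = 1.25833% = 0.0125833.
While 5% of the post-interest balance exceeds €50.00, each month B ← (B·(1+r))·(1 − 0.05), i.e. B shrinks by the factor (1+r)·0.95 = 0.96195.
This holds for months 1–45. Entering month 46 the balance is €981.91; 5% of the post-interest balance is now below €50.00, so the flat €50.00 minimum applies from here.
From month 46 a fixed €50.00 at rate r clears €981.91 in 23 more payments. Total: 45 + 23 = 68 months.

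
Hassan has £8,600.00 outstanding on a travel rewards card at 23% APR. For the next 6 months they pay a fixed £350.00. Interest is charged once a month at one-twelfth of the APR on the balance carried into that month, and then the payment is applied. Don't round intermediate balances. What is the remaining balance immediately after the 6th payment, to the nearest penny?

Monthly rate r = 23%/12 = 1.91667% = 0.0191667.
Each month: B ← B·(1+r) − £350.00.
Month 1: interest £164.83; balance after payment £8,414.83.
Month 2: interest £161.28; balance after payment £8,226.12.
Month 3: interest £157.67; balance after payment £8,033.78.
Month 4: interest £153.98; balance after payment £7,837.77.
Month 5: interest £150.22; balance after payment £7,637.99.
Month 6: interest £146.39; balance after payment £7,434.38.

£7,434.38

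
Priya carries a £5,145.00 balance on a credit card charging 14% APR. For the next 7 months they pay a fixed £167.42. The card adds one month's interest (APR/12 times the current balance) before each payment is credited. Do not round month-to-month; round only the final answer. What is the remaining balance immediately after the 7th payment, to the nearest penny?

£4,366.41

Monthly rate r = 14%/12 = 1.16667% = 0.0116667.
Each month: B ← B·(1+r) − £167.42.
Month 1: interest £60.03; balance after payment £5,037.60.
Month 2: interest £58.77; balance after payment £4,928.96.
Month 3: interest £57.50; balance after payment £4,819.04.
Month 4: interest £56.22; balance after payment £4,707.84.
Month 5: interest £54.92; balance after payment £4,595.35.
Month 6: interest £53.61; balance after payment £4,481.54.
Month 7: interest £52.28; balance after payment £4,366.41.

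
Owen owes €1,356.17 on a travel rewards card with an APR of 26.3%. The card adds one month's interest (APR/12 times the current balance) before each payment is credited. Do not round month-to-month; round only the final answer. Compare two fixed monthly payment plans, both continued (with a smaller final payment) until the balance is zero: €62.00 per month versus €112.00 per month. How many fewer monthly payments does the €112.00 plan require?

Monthly rate r = 26.3%/12 = 2.19167% = 0.0219167.
At €62.00/mo: n = ⌈−ln(1 − rB₀/P)/ln(1+r)⌉ = 31 payments (last €6.85); total interest = total paid − €1,356.17 = €510.68.
At €112.00/mo: 15 payments (last €25.45); total interest €237.28.
Payments saved = 31 − 15 = 16.

16 fewer payments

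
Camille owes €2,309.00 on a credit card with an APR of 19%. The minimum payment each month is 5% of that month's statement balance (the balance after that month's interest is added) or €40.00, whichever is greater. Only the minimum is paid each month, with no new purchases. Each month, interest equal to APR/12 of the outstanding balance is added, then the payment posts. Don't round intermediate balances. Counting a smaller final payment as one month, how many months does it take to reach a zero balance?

Monthly rate r = 19%/12 = 1.58333% = 0.0158333.
While 5% of the post-interest balance exceeds €40.00, each month B ← (B·(1+r))·(1 − 0.05), i.e. B shrinks by the factor (1+r)·0.95 = 0.96504.
This holds for months 1–31. Entering month 32 the balance is €766.22; 5% of the post-interest balance is now below €40.00, so the flat €40.00 minimum applies from here.
From month 32 a fixed €40.00 at rate r clears €766.22 in 24 more payments. Total: 31 + 24 = 55 months.

55 months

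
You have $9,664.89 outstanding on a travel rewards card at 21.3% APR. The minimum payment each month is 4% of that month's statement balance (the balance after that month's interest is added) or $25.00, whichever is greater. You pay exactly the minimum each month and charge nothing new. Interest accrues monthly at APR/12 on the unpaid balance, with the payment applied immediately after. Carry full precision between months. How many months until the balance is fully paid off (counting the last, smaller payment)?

152 months

Monthly rate r = 21.3%/12 = 1.775% = 0.01775.
While 4% of the post-interest balance exceeds $25.00, each month B ← (B·(1+r))·(1 − 0.04), i.e. B shrinks by the factor (1+r)·0.96 = 0.97704.
This holds for months 1–119. Entering month 120 the balance is $609.21; 4% of the post-interest balance is now below $25.00, so the flat $25.00 minimum applies from here.
From month 120 a fixed $25.00 at rate r clears $609.21 in 33 more payments. Total: 119 + 33 = 152 months.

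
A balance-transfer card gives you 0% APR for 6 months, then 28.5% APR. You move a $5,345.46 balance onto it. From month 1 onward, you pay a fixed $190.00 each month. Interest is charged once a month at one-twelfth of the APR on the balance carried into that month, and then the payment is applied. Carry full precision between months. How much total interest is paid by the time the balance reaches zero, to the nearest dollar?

Promo months 1–6 at r₀ = 0%/12 = 0; months 7+ at r₁ = 28.5%/12 = 0.02375.
After month 6 (no interest yet): B = $5,345.46 − 6·$190.00 = $4,205.46.
Then at r₁ with $190.00/mo: n₂ = −ln(1 − r₁·B/P)/ln(1+r₁) ≈ 31.78 → 32 more payments.
Total paid = 37·$190.00 + $147.99 = $7,177.99; interest = $7,177.99 − $5,345.46 = $1,832.53.

$1,833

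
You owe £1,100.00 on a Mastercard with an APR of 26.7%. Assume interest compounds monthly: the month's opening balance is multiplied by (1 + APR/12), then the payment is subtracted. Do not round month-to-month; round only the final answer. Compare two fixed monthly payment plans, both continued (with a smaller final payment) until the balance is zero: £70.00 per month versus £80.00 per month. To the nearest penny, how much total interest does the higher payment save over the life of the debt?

£40.92

Monthly rate r = 26.7%/12 = 2.225% = 0.02225.
At £70.00/mo: n = ⌈−ln(1 − rB₀/P)/ln(1+r)⌉ = 20 payments (last £38.74); total interest = total paid − £1,100.00 = £268.74.
At £80.00/mo: 17 payments (last £47.82); total interest £227.82.
Interest saved = £268.74 − £227.82 = £40.92.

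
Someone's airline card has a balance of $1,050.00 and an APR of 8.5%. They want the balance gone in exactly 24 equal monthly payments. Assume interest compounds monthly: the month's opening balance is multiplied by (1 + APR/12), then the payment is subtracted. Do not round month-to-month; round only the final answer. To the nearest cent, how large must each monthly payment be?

$47.73

Monthly rate r = 8.5%/12 = 0.708333% = 0.00708333.
Level-payment amortization: P = B₀·r / (1 − (1+r)^(−n)) = 1050.00·0.00708333 / (1 − 1.00708^(−24)).
Denominator 1 − (1+r)^(−24) = 0.155829461.
P = 7.4375 / 0.155829461 ≈ 47.73.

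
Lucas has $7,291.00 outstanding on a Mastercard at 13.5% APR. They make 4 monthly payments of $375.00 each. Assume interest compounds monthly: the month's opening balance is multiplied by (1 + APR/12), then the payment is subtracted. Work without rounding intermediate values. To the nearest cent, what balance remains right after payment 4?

Monthly rate r = 13.5%/12 = 1.125% = 0.01125.
Each month: B ← B·(1+r) − $375.00.
Month 1: interest $82.02; balance after payment $6,998.02.
Month 2: interest $78.73; balance after payment $6,701.75.
Month 3: interest $75.39; balance after payment $6,402.15.
Month 4: interest $72.02; balance after payment $6,099.17.

$6,099.17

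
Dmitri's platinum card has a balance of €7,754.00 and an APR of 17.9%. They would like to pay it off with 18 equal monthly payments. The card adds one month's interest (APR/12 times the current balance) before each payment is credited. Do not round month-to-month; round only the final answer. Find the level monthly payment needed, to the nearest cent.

€494.38

Monthly rate r = 17.9%/12 = 1.49167% = 0.0149167.
Level-payment amortization: P = B₀·r / (1 − (1+r)^(−n)) = 7754.00·0.0149167 / (1 − 1.01492^(−18)).
Denominator 1 − (1+r)^(−18) = 0.23395712.
P = 115.664 / 0.23395712 ≈ 494.38.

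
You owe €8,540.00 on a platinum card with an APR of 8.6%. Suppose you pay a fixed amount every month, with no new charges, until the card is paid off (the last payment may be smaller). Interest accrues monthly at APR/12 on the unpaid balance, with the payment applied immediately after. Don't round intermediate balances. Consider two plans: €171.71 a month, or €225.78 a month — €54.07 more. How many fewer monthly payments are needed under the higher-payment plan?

17 fewer payments

Monthly rate r = 8.6%/12 = 0.716667% = 0.00716667.
At €171.71/mo: n = ⌈−ln(1 − rB₀/P)/ln(1+r)⌉ = 62 payments (last €123.32); total interest = total paid − €8,540.00 = €2,057.63.
At €225.78/mo: 45 payments (last €62.63); total interest €1,456.95.
Payments saved = 62 − 45 = 17.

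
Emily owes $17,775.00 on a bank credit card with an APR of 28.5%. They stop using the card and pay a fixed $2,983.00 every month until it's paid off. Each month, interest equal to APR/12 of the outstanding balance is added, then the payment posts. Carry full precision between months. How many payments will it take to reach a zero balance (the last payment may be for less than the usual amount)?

Monthly rate r = 28.5%/12 = 2.375% = 0.02375.
Recurrence: B ← B·(1+r) − $2,983.00.
Month 1: interest $422.16; balance after payment $15,214.16.
Month 2: interest $361.34; balance after payment $12,592.49.
Closed form: n = −ln(1 − rB₀/P)/ln(1+r) = −ln(0.85848)/ln(1.02375) ≈ 6.501, so the balance reaches zero during payment 7.

7 payments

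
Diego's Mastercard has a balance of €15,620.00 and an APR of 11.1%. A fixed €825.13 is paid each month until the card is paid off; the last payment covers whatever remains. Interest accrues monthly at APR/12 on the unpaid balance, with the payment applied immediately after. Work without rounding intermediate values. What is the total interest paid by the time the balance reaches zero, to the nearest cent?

€1,631.25

Monthly rate r = 11.1%/12 = 0.925% = 0.00925.
Payoff takes n = ⌈−ln(1 − rB₀/P)/ln(1+r)⌉ = ⌈20.907⌉ = 21 payments; the last is €748.65.
Total paid = 20·€825.13 + €748.65 = €17,251.25.
Total interest = total paid − principal = €17,251.25 − €15,620.00 = €1,631.25.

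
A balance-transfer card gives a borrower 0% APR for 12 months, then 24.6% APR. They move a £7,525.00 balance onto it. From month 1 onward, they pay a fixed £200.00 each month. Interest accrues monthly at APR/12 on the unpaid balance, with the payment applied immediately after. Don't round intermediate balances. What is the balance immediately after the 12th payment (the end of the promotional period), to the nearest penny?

£5,125.00

Promo months 1–12 at r₀ = 0%/12 = 0; months 13+ at r₁ = 24.6%/12 = 0.0205.
After month 12 (no interest yet): B = £7,525.00 − 12·£200.00 = £5,125.00.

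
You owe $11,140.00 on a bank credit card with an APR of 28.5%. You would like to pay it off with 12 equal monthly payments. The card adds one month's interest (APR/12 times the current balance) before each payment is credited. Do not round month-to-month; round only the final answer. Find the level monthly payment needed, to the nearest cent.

Monthly rate r = 28.5%/12 = 2.375% = 0.02375.
Level-payment amortization: P = B₀·r / (1 − (1+r)^(−n)) = 11140.00·0.02375 / (1 − 1.02375^(−12)).
Denominator 1 − (1+r)^(−12) = 0.245476062.
P = 264.575 / 0.245476062 ≈ 1077.80.

$1,077.80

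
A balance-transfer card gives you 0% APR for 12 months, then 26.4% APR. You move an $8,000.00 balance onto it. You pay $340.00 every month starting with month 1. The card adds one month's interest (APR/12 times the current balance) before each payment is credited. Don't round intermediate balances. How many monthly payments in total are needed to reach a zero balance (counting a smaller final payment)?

26 months

Promo months 1–12 at r₀ = 0%/12 = 0; months 13+ at r₁ = 26.4%/12 = 0.022.
After month 12 (no interest yet): B = $8,000.00 − 12·$340.00 = $3,920.00.
Then at r₁ with $340.00/mo: n₂ = −ln(1 − r₁·B/P)/ln(1+r₁) ≈ 13.44 → 14 more payments.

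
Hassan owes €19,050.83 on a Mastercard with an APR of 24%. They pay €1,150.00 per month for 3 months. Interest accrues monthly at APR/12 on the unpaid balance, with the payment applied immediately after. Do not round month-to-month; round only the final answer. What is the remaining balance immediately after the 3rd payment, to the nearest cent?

€16,697.43

Monthly rate r = 24%/12 = 2% = 0.02.
Each month: B ← B·(1+r) − €1,150.00.
Month 1: interest €381.02; balance after payment €18,281.85.
Month 2: interest €365.64; balance after payment €17,497.48.
Month 3: interest €349.95; balance after payment €16,697.43.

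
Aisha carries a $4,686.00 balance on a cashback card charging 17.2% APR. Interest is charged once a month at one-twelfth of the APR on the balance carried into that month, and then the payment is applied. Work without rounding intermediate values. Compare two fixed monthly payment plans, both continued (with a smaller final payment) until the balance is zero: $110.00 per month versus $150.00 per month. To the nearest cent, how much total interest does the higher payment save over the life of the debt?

Monthly rate r = 17.2%/12 = 1.43333% = 0.0143333.
At $110.00/mo: n = ⌈−ln(1 − rB₀/P)/ln(1+r)⌉ = 67 payments (last $30.02); total interest = total paid − $4,686.00 = $2,604.02.
At $150.00/mo: 42 payments (last $108.79); total interest $1,572.79.
Interest saved = $2,604.02 − $1,572.79 = $1,031.23.

$1,031.23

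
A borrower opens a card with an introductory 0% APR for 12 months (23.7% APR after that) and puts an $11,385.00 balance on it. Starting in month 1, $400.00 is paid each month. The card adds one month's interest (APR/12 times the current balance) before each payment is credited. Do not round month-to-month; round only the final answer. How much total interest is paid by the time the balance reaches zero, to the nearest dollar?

$1,458

Promo months 1–12 at r₀ = 0%/12 = 0; months 13+ at r₁ = 23.7%/12 = 0.01975.
After month 12 (no interest yet): B = $11,385.00 − 12·$400.00 = $6,585.00.
Then at r₁ with $400.00/mo: n₂ = −ln(1 − r₁·B/P)/ln(1+r₁) ≈ 20.11 → 21 more payments.
Total paid = 32·$400.00 + $43.16 = $12,843.16; interest = $12,843.16 − $11,385.00 = $1,458.16.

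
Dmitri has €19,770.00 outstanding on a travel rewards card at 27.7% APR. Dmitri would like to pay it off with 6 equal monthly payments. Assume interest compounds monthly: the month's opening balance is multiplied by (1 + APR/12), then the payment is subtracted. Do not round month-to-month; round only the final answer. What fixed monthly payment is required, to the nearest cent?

€3,566.27

Monthly rate r = 27.7%/12 = 2.30833% = 0.0230833.
Level-payment amortization: P = B₀·r / (1 − (1+r)^(−n)) = 19770.00·0.0230833 / (1 − 1.02308^(−6)).
Denominator 1 − (1+r)^(−6) = 0.12796495.
P = 456.358 / 0.12796495 ≈ 3566.27.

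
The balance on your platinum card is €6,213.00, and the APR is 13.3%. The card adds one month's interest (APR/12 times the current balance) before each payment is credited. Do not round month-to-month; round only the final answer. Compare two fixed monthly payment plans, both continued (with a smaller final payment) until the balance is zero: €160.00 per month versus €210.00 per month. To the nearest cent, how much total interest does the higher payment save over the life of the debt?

€598.77

Monthly rate r = 13.3%/12 = 1.10833% = 0.0110833.
At €160.00/mo: n = ⌈−ln(1 − rB₀/P)/ln(1+r)⌉ = 52 payments (last €9.41); total interest = total paid − €6,213.00 = €1,956.41.
At €210.00/mo: 37 payments (last €10.64); total interest €1,357.64.
Interest saved = €1,956.41 − €1,357.64 = €598.77.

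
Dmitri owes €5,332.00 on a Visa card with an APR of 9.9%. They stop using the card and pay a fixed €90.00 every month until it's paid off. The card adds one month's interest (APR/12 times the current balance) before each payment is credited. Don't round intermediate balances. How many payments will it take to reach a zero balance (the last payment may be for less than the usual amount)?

Monthly rate r = 9.9%/12 = 0.825% = 0.00825.
Recurrence: B ← B·(1+r) − €90.00.
Month 1: interest €43.99; balance after payment €5,285.99.
Month 2: interest €43.61; balance after payment €5,239.60.
Closed form: n = −ln(1 − rB₀/P)/ln(1+r) = −ln(0.51123)/ln(1.00825) ≈ 81.660, so the balance reaches zero during payment 82.

82 months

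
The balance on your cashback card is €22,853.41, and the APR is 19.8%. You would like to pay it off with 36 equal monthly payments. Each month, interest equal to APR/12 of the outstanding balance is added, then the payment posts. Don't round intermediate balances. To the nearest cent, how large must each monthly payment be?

€846.99

Monthly rate r = 19.8%/12 = 1.65% = 0.0165.
Level-payment amortization: P = B₀·r / (1 − (1+r)^(−n)) = 22853.41·0.0165 / (1 − 1.0165^(−36)).
Denominator 1 − (1+r)^(−36) = 0.445202861.
P = 377.081 / 0.445202861 ≈ 846.99.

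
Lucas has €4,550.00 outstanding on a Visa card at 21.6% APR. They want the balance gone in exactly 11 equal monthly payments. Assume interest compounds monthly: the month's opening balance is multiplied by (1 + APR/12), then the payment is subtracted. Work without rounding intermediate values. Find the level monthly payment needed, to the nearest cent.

Monthly rate r = 21.6%/12 = 1.8% = 0.018.
Level-payment amortization: P = B₀·r / (1 − (1+r)^(−n)) = 4550.00·0.018 / (1 − 1.018^(−11)).
Denominator 1 − (1+r)^(−11) = 0.178184284.
P = 81.9 / 0.178184284 ≈ 459.64.

€459.64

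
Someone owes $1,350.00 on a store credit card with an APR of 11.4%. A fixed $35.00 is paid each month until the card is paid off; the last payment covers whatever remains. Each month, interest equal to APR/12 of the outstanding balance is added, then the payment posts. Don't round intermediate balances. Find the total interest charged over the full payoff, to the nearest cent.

Monthly rate r = 11.4%/12 = 0.95% = 0.0095.
Payoff takes n = ⌈−ln(1 − rB₀/P)/ln(1+r)⌉ = ⌈48.268⌉ = 49 payments; the last is $9.42.
Total paid = 48·$35.00 + $9.42 = $1,689.42.
Total interest = total paid − principal = $1,689.42 − $1,350.00 = $339.42.

$339.42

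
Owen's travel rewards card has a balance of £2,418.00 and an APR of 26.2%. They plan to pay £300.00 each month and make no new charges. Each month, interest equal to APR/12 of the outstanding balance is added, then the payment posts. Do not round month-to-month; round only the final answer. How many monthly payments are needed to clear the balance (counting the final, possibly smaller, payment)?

Monthly rate r = 26.2%/12 = 2.18333% = 0.0218333.
Recurrence: B ← B·(1+r) − £300.00.
Month 1: interest £52.79; balance after payment £2,170.79.
Month 2: interest £47.40; balance after payment £1,918.19.
Closed form: n = −ln(1 − rB₀/P)/ln(1+r) = −ln(0.82402)/ln(1.02183) ≈ 8.962, so the balance reaches zero during payment 9.

9 months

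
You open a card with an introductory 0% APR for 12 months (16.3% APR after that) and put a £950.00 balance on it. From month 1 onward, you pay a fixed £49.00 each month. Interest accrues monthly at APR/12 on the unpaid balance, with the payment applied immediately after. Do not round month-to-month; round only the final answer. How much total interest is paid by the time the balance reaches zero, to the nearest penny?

£22.11

Promo months 1–12 at r₀ = 0%/12 = 0; months 13+ at r₁ = 16.3%/12 = 0.0135833.
After month 12 (no interest yet): B = £950.00 − 12·£49.00 = £362.00.
Then at r₁ with £49.00/mo: n₂ = −ln(1 − r₁·B/P)/ln(1+r₁) ≈ 7.84 → 8 more payments.
Total paid = 19·£49.00 + £41.11 = £972.11; interest = £972.11 − £950.00 = £22.11.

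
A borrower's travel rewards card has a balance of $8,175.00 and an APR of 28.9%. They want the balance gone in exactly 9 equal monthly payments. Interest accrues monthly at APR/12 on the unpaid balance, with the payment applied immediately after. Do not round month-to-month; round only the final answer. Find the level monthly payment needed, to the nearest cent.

Monthly rate r = 28.9%/12 = 2.40833% = 0.0240833.
Level-payment amortization: P = B₀·r / (1 − (1+r)^(−n)) = 8175.00·0.0240833 / (1 − 1.02408^(−9)).
Denominator 1 − (1+r)^(−9) = 0.192797838.
P = 196.881 / 0.192797838 ≈ 1021.18.

$1,021.18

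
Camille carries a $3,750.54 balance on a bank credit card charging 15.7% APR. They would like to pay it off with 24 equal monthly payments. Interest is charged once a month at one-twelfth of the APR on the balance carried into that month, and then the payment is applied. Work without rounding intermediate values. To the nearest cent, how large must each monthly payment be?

$183.10

Monthly rate r = 15.7%/12 = 1.30833% = 0.0130833.
Level-payment amortization: P = B₀·r / (1 − (1+r)^(−n)) = 3750.54·0.0130833 / (1 − 1.01308^(−24)).
Denominator 1 − (1+r)^(−24) = 0.26799187.
P = 49.0696 / 0.26799187 ≈ 183.10.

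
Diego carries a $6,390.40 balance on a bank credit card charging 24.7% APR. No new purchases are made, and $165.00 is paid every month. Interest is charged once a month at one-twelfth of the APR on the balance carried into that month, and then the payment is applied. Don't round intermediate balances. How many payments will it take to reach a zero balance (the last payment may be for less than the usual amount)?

79 months

Monthly rate r = 24.7%/12 = 2.05833% = 0.0205833.
Recurrence: B ← B·(1+r) − $165.00.
Month 1: interest $131.54; balance after payment $6,356.94.
Month 2: interest $130.85; balance after payment $6,322.78.
Closed form: n = −ln(1 − rB₀/P)/ln(1+r) = −ln(0.20281)/ln(1.02058) ≈ 78.308, so the balance reaches zero during payment 79.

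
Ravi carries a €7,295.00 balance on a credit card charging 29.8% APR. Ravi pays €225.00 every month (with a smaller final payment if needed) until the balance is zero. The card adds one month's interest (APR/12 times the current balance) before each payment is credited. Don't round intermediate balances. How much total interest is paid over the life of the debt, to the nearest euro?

€7,707

Monthly rate r = 29.8%/12 = 2.48333% = 0.0248333.
Payoff takes n = ⌈−ln(1 − rB₀/P)/ln(1+r)⌉ = ⌈66.675⌉ = 67 payments; the last is €152.45.
Total paid = 66·€225.00 + €152.45 = €15,002.45.
Total interest = total paid − principal = €15,002.45 − €7,295.00 = €7,707.45.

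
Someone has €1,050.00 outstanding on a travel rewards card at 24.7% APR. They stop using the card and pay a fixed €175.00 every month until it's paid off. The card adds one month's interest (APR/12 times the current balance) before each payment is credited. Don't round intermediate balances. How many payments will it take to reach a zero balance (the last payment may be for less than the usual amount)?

7 months

Monthly rate r = 24.7%/12 = 2.05833% = 0.0205833.
Recurrence: B ← B·(1+r) − €175.00.
Month 1: interest €21.61; balance after payment €896.61.
Month 2: interest €18.46; balance after payment €740.07.
Closed form: n = −ln(1 − rB₀/P)/ln(1+r) = −ln(0.8765)/ln(1.02058) ≈ 6.470, so the balance reaches zero during payment 7.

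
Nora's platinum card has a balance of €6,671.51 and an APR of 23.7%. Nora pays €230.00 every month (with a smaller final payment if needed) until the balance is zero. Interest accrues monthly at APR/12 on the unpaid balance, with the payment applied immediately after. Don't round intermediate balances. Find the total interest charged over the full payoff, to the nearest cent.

€3,333.33

Monthly rate r = 23.7%/12 = 1.975% = 0.01975.
Payoff takes n = ⌈−ln(1 − rB₀/P)/ln(1+r)⌉ = ⌈43.497⌉ = 44 payments; the last is €114.84.
Total paid = 43·€230.00 + €114.84 = €10,004.84.
Total interest = total paid − principal = €10,004.84 − €6,671.51 = €3,333.33.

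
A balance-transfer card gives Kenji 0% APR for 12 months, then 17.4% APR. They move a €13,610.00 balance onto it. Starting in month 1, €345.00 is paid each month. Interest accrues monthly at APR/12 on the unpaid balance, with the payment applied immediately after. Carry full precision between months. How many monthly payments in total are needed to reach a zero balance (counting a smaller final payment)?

Promo months 1–12 at r₀ = 0%/12 = 0; months 13+ at r₁ = 17.4%/12 = 0.0145.
After month 12 (no interest yet): B = €13,610.00 − 12·€345.00 = €9,470.00.
Then at r₁ with €345.00/mo: n₂ = −ln(1 − r₁·B/P)/ln(1+r₁) ≈ 35.25 → 36 more payments.

48 payments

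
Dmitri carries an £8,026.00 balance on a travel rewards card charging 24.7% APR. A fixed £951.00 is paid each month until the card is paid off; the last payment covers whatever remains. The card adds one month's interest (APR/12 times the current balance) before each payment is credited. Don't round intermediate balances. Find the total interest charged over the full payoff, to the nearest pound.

£883

Monthly rate r = 24.7%/12 = 2.05833% = 0.0205833.
Payoff takes n = ⌈−ln(1 − rB₀/P)/ln(1+r)⌉ = ⌈9.365⌉ = 10 payments; the last is £349.75.
Total paid = 9·£951.00 + £349.75 = £8,908.75.
Total interest = total paid − principal = £8,908.75 − £8,026.00 = £882.75.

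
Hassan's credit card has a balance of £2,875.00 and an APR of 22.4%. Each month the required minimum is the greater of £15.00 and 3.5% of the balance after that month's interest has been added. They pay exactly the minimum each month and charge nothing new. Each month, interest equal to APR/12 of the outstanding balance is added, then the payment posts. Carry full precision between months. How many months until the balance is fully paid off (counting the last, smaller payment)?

Monthly rate r = 22.4%/12 = 1.86667% = 0.0186667.
While 3.5% of the post-interest balance exceeds £15.00, each month B ← (B·(1+r))·(1 − 0.035), i.e. B shrinks by the factor (1+r)·0.965 = 0.98301.
This holds for months 1–113. Entering month 114 the balance is £414.81; 3.5% of the post-interest balance is now below £15.00, so the flat £15.00 minimum applies from here.
From month 114 a fixed £15.00 at rate r clears £414.81 in 40 more payments. Total: 113 + 40 = 153 months.

153 months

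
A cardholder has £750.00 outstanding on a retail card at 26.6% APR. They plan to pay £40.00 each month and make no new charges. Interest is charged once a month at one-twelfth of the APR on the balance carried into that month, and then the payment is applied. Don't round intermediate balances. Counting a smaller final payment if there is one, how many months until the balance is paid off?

25 payments

Monthly rate r = 26.6%/12 = 2.21667% = 0.0221667.
Recurrence: B ← B·(1+r) − £40.00.
Month 1: interest £16.62; balance after payment £726.62.
Month 2: interest £16.11; balance after payment £702.73.
Closed form: n = −ln(1 − rB₀/P)/ln(1+r) = −ln(0.58437)/ln(1.02217) ≈ 24.503, so the balance reaches zero during payment 25.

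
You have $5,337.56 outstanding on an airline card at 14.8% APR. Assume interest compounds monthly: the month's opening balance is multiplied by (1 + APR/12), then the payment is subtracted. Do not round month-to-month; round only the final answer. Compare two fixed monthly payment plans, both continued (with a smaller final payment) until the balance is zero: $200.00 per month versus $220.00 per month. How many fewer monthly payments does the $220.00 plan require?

3 fewer payments

Monthly rate r = 14.8%/12 = 1.23333% = 0.0123333.
At $200.00/mo: n = ⌈−ln(1 − rB₀/P)/ln(1+r)⌉ = 33 payments (last $113.80); total interest = total paid − $5,337.56 = $1,176.24.
At $220.00/mo: 30 payments (last $1.66); total interest $1,044.10.
Payments saved = 33 − 30 = 3.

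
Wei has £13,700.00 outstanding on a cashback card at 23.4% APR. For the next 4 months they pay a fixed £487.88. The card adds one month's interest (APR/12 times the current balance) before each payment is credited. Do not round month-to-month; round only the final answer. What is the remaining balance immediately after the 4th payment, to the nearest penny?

£12,790.92

Monthly rate r = 23.4%/12 = 1.95% = 0.0195.
Each month: B ← B·(1+r) − £487.88.
Month 1: interest £267.15; balance after payment £13,479.27.
Month 2: interest £262.85; balance after payment £13,254.24.
Month 3: interest £258.46; balance after payment £13,024.81.
Month 4: interest £253.98; balance after payment £12,790.92.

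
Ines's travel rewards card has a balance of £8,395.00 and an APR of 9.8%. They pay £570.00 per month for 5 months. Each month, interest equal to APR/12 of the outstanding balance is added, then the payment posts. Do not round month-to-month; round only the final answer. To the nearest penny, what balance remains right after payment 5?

£5,846.51

Monthly rate r = 9.8%/12 = 0.816667% = 0.00816667.
Each month: B ← B·(1+r) − £570.00.
Month 1: interest £68.56; balance after payment £7,893.56.
Month 2: interest £64.46; balance after payment £7,388.02.
Month 3: interest £60.34; balance after payment £6,878.36.
Month 4: interest £56.17; balance after payment £6,364.53.
Month 5: interest £51.98; balance after payment £5,846.51.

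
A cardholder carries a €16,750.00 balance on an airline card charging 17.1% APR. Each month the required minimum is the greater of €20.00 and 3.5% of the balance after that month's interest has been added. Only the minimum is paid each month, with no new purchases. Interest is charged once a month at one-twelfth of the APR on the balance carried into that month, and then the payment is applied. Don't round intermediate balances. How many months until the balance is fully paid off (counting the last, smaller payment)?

195 months

Monthly rate r = 17.1%/12 = 1.425% = 0.01425.
While 3.5% of the post-interest balance exceeds €20.00, each month B ← (B·(1+r))·(1 − 0.035), i.e. B shrinks by the factor (1+r)·0.965 = 0.97875.
This holds for months 1–158. Entering month 159 the balance is €562.66; 3.5% of the post-interest balance is now below €20.00, so the flat €20.00 minimum applies from here.
From month 159 a fixed €20.00 at rate r clears €562.66 in 37 more payments. Total: 158 + 37 = 195 months.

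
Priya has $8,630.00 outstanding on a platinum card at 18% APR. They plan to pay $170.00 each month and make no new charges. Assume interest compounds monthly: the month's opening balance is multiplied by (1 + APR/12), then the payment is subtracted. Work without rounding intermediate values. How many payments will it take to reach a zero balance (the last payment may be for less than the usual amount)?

97 payments

Monthly rate r = 18%/12 = 1.5% = 0.015.
Recurrence: B ← B·(1+r) − $170.00.
Month 1: interest $129.45; balance after payment $8,589.45.
Month 2: interest $128.84; balance after payment $8,548.29.
Closed form: n = −ln(1 − rB₀/P)/ln(1+r) = −ln(0.23853)/ln(1.015) ≈ 96.266, so the balance reaches zero during payment 97.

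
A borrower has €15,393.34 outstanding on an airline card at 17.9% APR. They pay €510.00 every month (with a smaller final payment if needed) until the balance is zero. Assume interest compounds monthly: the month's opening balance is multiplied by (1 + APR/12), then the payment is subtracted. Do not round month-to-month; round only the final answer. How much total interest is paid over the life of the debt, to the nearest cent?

Monthly rate r = 17.9%/12 = 1.49167% = 0.0149167.
Payoff takes n = ⌈−ln(1 − rB₀/P)/ln(1+r)⌉ = ⌈40.405⌉ = 41 payments; the last is €207.41.
Total paid = 40·€510.00 + €207.41 = €20,607.41.
Total interest = total paid − principal = €20,607.41 − €15,393.34 = €5,214.07.

€5,214.07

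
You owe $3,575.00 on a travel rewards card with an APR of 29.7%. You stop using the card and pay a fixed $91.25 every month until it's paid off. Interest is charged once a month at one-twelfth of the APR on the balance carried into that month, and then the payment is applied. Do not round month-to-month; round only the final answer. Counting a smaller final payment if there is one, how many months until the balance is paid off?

143 months

Monthly rate r = 29.7%/12 = 2.475% = 0.02475.
Recurrence: B ← B·(1+r) − $91.25.
Month 1: interest $88.48; balance after payment $3,572.23.
Month 2: interest $88.41; balance after payment $3,569.39.
Closed form: n = −ln(1 − rB₀/P)/ln(1+r) = −ln(0.030342)/ln(1.02475) ≈ 142.961, so the balance reaches zero during payment 143.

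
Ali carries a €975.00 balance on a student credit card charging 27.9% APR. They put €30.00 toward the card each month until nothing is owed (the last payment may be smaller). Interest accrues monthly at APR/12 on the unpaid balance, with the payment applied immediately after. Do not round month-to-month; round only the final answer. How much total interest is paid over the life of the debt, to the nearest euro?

Monthly rate r = 27.9%/12 = 2.325% = 0.02325.
Payoff takes n = ⌈−ln(1 − rB₀/P)/ln(1+r)⌉ = ⌈61.306⌉ = 62 payments; the last is €9.26.
Total paid = 61·€30.00 + €9.26 = €1,839.26.
Total interest = total paid − principal = €1,839.26 − €975.00 = €864.26.

€864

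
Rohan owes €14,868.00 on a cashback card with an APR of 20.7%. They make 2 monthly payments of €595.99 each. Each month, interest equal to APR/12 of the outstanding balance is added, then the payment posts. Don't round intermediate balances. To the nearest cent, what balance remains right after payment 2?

Monthly rate r = 20.7%/12 = 1.725% = 0.01725.
Each month: B ← B·(1+r) − €595.99.
Month 1: interest €256.47; balance after payment €14,528.48.
Month 2: interest €250.62; balance after payment €14,183.11.

€14,183.11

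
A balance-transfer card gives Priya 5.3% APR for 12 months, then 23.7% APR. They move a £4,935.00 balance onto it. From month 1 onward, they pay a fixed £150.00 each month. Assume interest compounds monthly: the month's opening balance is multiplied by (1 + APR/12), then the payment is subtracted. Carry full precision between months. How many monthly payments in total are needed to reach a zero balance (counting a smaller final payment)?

Promo months 1–12 at r₀ = 5.3%/12 = 0.00441667; months 13+ at r₁ = 23.7%/12 = 0.01975.
After month 12: iterate B ← B·(1+r₀) − £150.00 for 12 months → £3,358.63.
Then at r₁ with £150.00/mo: n₂ = −ln(1 − r₁·B/P)/ln(1+r₁) ≈ 29.85 → 30 more payments.

42 months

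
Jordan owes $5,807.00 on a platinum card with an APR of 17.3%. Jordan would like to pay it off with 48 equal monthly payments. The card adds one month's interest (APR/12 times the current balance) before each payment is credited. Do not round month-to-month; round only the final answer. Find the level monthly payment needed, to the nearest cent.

$168.46

Monthly rate r = 17.3%/12 = 1.44167% = 0.0144167.
Level-payment amortization: P = B₀·r / (1 − (1+r)^(−n)) = 5807.00·0.0144167 / (1 − 1.01442^(−48)).
Denominator 1 − (1+r)^(−48) = 0.496946757.
P = 83.7176 / 0.496946757 ≈ 168.46.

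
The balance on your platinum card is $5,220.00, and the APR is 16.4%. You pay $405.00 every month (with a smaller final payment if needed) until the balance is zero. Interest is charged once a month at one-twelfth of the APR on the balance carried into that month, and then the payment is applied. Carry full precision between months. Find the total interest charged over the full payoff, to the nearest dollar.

$562

Monthly rate r = 16.4%/12 = 1.36667% = 0.0136667.
Payoff takes n = ⌈−ln(1 − rB₀/P)/ln(1+r)⌉ = ⌈14.275⌉ = 15 payments; the last is $111.74.
Total paid = 14·$405.00 + $111.74 = $5,781.74.
Total interest = total paid − principal = $5,781.74 − $5,220.00 = $561.74.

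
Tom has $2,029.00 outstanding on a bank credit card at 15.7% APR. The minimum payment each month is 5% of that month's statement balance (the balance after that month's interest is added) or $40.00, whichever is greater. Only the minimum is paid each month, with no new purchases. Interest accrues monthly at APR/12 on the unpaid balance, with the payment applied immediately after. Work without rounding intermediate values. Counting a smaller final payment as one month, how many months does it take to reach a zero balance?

Monthly rate r = 15.7%/12 = 1.30833% = 0.0130833.
While 5% of the post-interest balance exceeds $40.00, each month B ← (B·(1+r))·(1 − 0.05), i.e. B shrinks by the factor (1+r)·0.95 = 0.96243.
This holds for months 1–25. Entering month 26 the balance is $778.94; 5% of the post-interest balance is now below $40.00, so the flat $40.00 minimum applies from here.
From month 26 a fixed $40.00 at rate r clears $778.94 in 23 more payments. Total: 25 + 23 = 48 months.

48 months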